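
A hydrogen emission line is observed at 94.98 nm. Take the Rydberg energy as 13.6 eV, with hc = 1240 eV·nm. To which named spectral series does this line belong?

ΔE = 1240/94.98 = 13.06 eV.
This matches 13.6 × (1/1² − 1/5²), so n_f = 1: the Lyman series.

Lyman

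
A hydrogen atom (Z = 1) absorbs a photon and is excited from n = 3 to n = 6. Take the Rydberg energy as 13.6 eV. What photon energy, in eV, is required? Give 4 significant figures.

1.133 eV

E_6 = −13.60/36 = −0.3778 eV and E_3 = −13.60/9 = −1.511 eV.
The photon energy is |E_6 − E_3| = 1.133 eV.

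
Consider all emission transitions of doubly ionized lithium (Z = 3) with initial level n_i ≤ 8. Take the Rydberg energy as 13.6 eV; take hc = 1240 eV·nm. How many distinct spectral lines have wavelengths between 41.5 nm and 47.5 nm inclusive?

3

Enumerate all n_i → n_f pairs with 1 ≤ n_f < n_i ≤ 8 and compute λ = 1240 / [13.6·9·(1/n_f² − 1/n_i²)].
Lines falling in [41.5, 47.5] nm: 8→2 (43.22 nm), 7→2 (44.12 nm), 6→2 (45.59 nm).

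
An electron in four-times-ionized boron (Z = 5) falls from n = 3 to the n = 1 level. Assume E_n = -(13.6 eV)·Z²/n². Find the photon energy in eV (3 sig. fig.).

302 eV

The Bohr energies scale as Z², so for Z = 5: E_n = −340.0/n² eV.
E_3 = −340.0/9 = −37.78 eV and E_1 = −340.0/1 = −340.0 eV.
The photon energy is |E_3 − E_1| = 302 eV.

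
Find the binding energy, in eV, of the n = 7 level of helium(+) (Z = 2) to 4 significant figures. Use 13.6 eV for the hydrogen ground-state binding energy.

E_n = −13.6 Z²/n² = −54.40/n² eV for Z = 2.
E_7 = −54.40/49 = −1.110 eV, so ionization (to E = 0) requires 1.110 eV.

1.110 eV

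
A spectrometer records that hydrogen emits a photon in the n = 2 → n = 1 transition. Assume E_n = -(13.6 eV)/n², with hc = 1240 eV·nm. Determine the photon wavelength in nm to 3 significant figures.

122 nm

ΔE = 13.60 × (1/1² − 1/2²) = 13.60 × 0.7500 = 10.20 eV.
λ = hc/ΔE = 1240 / 10.20 = 122 nm.
This line belongs to the Lyman series.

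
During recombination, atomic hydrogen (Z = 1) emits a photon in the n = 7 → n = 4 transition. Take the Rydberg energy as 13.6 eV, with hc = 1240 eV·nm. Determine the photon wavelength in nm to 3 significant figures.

2170 nm

ΔE = 13.60 × (1/4² − 1/7²) = 13.60 × 0.04209 = 0.5724 eV.
λ = hc/ΔE = 1240 / 0.5724 = 2170 nm.
This line belongs to the Brackett series.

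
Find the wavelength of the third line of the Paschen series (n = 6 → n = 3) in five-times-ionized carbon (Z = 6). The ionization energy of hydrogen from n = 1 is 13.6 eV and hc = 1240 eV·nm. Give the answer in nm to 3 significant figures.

30.4 nm

The Paschen series terminates on n_f = 3; the third line has n_i = 3+3 = 6.
ΔE = 489.6 × (1/3² − 1/6²) = 40.80 eV.
λ = 1240 / 40.80 = 30.4 nm.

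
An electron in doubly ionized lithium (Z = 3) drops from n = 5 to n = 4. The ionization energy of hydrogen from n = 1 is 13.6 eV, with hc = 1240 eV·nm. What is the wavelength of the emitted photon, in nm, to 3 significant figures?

450 nm

For Z = 3 the level energies scale as Z², so the effective Rydberg energy is 13.6 × 9 = 122.4 eV.
ΔE = 122.4 × (1/4² − 1/5²) = 122.4 × 0.02250 = 2.754 eV.
λ = hc/ΔE = 1240 / 2.754 = 450 nm.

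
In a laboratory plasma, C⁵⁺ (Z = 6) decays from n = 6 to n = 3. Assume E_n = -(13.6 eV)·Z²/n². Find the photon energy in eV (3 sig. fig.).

The Bohr energies scale as Z², so for Z = 6: E_n = −489.6/n² eV.
E_6 = −489.6/36 = −13.60 eV and E_3 = −489.6/9 = −54.40 eV.
The photon energy is |E_6 − E_3| = 40.8 eV.

40.8 eV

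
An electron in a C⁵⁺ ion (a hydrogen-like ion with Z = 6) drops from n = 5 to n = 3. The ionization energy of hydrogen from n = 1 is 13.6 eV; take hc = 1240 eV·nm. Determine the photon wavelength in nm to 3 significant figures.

For Z = 6 the level energies scale as Z², so the effective Rydberg energy is 13.6 × 36 = 489.6 eV.
ΔE = 489.6 × (1/3² − 1/5²) = 489.6 × 0.07111 = 34.82 eV.
λ = hc/ΔE = 1240 / 34.82 = 35.6 nm.

35.6 nm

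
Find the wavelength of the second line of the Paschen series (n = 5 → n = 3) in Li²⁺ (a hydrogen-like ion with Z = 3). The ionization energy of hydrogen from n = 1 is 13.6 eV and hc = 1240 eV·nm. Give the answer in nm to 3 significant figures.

The Paschen series terminates on n_f = 3; the second line has n_i = 3+2 = 5.
ΔE = 122.4 × (1/3² − 1/5²) = 8.704 eV.
λ = 1240 / 8.704 = 142 nm.

142 nm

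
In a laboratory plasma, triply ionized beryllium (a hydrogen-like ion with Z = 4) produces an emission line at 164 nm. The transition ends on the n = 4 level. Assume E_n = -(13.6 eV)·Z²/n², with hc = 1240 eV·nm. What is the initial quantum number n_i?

The photon energy is ΔE = hc/λ = 1240 / 164 = 7.561 eV.
With Z = 4, ΔE = 217.6 × (1/n_f² − 1/n_i²), so 1/n_f² − 1/n_i² = 0.03475.
With n_f = 4: 1/n_i² = 1/16 − 0.03475 = 0.02775, so n_i ≈ 6.00.

n_i = 6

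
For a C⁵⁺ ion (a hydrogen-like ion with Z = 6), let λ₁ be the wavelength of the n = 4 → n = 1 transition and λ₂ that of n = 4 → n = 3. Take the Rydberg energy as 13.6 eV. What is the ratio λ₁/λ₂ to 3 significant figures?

0.0519

λ ∝ 1/ΔE ∝ 1/(1/n_f² − 1/n_i²), and the Z² and hc factors cancel in the ratio.
λ₁/λ₂ = (1/3² − 1/4²)/(1/1² − 1/4²) = 0.04861/0.9375 = 0.0519.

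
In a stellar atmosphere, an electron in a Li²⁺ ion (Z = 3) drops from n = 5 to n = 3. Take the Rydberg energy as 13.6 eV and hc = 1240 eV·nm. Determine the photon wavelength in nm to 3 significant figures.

142 nm

For Z = 3 the level energies scale as Z², so the effective Rydberg energy is 13.6 × 9 = 122.4 eV.
ΔE = 122.4 × (1/3² − 1/5²) = 122.4 × 0.07111 = 8.704 eV.
λ = hc/ΔE = 1240 / 8.704 = 142 nm.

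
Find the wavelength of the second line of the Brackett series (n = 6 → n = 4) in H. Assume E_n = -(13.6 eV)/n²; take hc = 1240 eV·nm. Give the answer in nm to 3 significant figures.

The Brackett series terminates on n_f = 4; the second line has n_i = 4+2 = 6.
ΔE = 13.60 × (1/4² − 1/6²) = 0.4722 eV.
λ = 1240 / 0.4722 = 2630 nm.

2630 nm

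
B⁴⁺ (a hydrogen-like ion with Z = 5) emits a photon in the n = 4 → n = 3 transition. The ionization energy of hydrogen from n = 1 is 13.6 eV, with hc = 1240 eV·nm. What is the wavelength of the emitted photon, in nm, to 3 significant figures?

For Z = 5 the level energies scale as Z², so the effective Rydberg energy is 13.6 × 25 = 340.0 eV.
ΔE = 340.0 × (1/3² − 1/4²) = 340.0 × 0.04861 = 16.53 eV.
λ = hc/ΔE = 1240 / 16.53 = 75.0 nm.

75.0 nm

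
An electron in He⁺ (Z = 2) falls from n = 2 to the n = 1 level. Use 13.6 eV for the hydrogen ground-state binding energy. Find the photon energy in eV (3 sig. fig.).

The Bohr energies scale as Z², so for Z = 2: E_n = −54.40/n² eV.
E_2 = −54.40/4 = −13.60 eV and E_1 = −54.40/1 = −54.40 eV.
The photon energy is |E_2 − E_1| = 40.8 eV.

40.8 eV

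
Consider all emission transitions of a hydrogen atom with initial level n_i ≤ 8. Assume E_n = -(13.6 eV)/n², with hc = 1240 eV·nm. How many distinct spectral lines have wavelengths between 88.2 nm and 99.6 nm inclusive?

5

Enumerate all n_i → n_f pairs with 1 ≤ n_f < n_i ≤ 8 and compute λ = 1240 / [13.6·1·(1/n_f² − 1/n_i²)].
Lines falling in [88.2, 99.6] nm: 8→1 (92.62 nm), 7→1 (93.08 nm), 6→1 (93.78 nm), 5→1 (94.98 nm), 4→1 (97.25 nm).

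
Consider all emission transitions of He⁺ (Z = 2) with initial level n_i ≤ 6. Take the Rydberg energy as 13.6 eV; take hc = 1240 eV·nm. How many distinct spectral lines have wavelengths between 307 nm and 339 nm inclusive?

Enumerate all n_i → n_f pairs with 1 ≤ n_f < n_i ≤ 6 and compute λ = 1240 / [13.6·4·(1/n_f² − 1/n_i²)].
Lines falling in [307, 339] nm: 5→3 (320.5 nm).

1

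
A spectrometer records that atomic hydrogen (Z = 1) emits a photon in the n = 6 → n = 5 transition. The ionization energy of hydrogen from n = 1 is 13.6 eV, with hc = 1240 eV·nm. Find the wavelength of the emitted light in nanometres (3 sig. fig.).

ΔE = 13.60 × (1/5² − 1/6²) = 13.60 × 0.01222 = 0.1662 eV.
λ = hc/ΔE = 1240 / 0.1662 = 7460 nm.
This line belongs to the Pfund series.

7460 nm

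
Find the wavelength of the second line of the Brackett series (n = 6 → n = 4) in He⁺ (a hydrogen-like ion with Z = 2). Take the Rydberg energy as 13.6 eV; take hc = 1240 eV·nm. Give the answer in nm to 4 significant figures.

656.5 nm

The Brackett series terminates on n_f = 4; the second line has n_i = 4+2 = 6.
ΔE = 54.40 × (1/4² − 1/6²) = 1.889 eV.
λ = 1240 / 1.889 = 656.5 nm.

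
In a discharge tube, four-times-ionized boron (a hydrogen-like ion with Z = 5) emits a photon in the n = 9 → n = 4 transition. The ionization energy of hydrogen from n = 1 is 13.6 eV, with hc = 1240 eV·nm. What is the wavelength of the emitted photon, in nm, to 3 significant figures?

For Z = 5 the level energies scale as Z², so the effective Rydberg energy is 13.6 × 25 = 340.0 eV.
ΔE = 340.0 × (1/4² − 1/9²) = 340.0 × 0.05015 = 17.05 eV.
λ = hc/ΔE = 1240 / 17.05 = 72.7 nm.

72.7 nm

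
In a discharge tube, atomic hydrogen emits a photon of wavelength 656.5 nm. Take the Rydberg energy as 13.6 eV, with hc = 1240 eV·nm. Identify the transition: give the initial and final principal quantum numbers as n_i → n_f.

The photon energy is ΔE = hc/λ = 1240 / 656.5 = 1.889 eV.
With Z = 1, ΔE = 13.60 × (1/n_f² − 1/n_i²), so 1/n_f² − 1/n_i² = 0.1389.
Trying n_f = 2 gives 1/n_i² = 0.1111, i.e. n_i ≈ 3; this pair matches.

n_i = 3, n_f = 2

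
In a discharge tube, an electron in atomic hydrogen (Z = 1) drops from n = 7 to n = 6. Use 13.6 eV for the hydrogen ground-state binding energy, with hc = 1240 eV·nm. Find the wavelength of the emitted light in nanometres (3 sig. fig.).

ΔE = 13.60 × (1/6² − 1/7²) = 13.60 × 0.007370 = 0.1002 eV.
λ = hc/ΔE = 1240 / 0.1002 = 12400 nm.

12400 nm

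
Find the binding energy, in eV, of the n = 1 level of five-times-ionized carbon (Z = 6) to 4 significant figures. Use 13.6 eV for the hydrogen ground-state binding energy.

489.6 eV

E_n = −13.6 Z²/n² = −489.6/n² eV for Z = 6.
E_1 = −489.6/1 = −489.6 eV, so ionization (to E = 0) requires 489.6 eV.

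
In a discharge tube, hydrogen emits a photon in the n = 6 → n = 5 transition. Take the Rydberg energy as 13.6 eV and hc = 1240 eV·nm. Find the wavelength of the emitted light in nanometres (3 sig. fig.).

ΔE = 13.60 × (1/5² − 1/6²) = 13.60 × 0.01222 = 0.1662 eV.
λ = hc/ΔE = 1240 / 0.1662 = 7460 nm.
This line belongs to the Pfund series.

7460 nm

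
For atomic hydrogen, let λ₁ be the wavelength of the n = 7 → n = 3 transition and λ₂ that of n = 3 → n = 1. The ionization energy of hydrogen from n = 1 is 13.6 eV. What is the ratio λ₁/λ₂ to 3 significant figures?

λ ∝ 1/ΔE ∝ 1/(1/n_f² − 1/n_i²), and the Z² and hc factors cancel in the ratio.
λ₁/λ₂ = (1/1² − 1/3²)/(1/3² − 1/7²) = 0.8889/0.09070 = 9.80.

9.80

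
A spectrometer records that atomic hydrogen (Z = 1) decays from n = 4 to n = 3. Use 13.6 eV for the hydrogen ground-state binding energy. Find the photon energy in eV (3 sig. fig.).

E_4 = −13.60/16 = −0.8500 eV and E_3 = −13.60/9 = −1.511 eV.
The photon energy is |E_4 − E_3| = 0.661 eV.

0.661 eV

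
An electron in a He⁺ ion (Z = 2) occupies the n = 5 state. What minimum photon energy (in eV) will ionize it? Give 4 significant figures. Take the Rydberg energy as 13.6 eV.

E_n = −13.6 Z²/n² = −54.40/n² eV for Z = 2.
E_5 = −54.40/25 = −2.176 eV, so ionization (to E = 0) requires 2.176 eV.

2.176 eV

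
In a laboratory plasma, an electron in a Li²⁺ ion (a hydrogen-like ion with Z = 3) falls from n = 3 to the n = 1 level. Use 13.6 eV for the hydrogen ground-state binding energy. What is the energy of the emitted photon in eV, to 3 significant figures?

109 eV

The Bohr energies scale as Z², so for Z = 3: E_n = −122.4/n² eV.
E_3 = −122.4/9 = −13.60 eV and E_1 = −122.4/1 = −122.4 eV.
The photon energy is |E_3 − E_1| = 109 eV.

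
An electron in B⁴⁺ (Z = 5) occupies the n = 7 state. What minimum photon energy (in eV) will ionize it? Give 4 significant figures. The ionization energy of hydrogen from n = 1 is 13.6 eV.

6.939 eV

E_n = −13.6 Z²/n² = −340.0/n² eV for Z = 5.
E_7 = −340.0/49 = −6.939 eV, so ionization (to E = 0) requires 6.939 eV.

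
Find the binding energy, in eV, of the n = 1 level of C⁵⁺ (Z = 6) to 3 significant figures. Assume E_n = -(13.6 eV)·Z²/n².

490 eV

E_n = −13.6 Z²/n² = −489.6/n² eV for Z = 6.
E_1 = −489.6/1 = −490 eV, so ionization (to E = 0) requires 490 eV.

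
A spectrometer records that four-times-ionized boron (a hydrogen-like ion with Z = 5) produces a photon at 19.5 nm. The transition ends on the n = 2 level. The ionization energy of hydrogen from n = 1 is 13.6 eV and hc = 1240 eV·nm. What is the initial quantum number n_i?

The photon energy is ΔE = hc/λ = 1240 / 19.5 = 63.59 eV.
With Z = 5, ΔE = 340.0 × (1/n_f² − 1/n_i²), so 1/n_f² − 1/n_i² = 0.1870.
With n_f = 2: 1/n_i² = 1/4 − 0.1870 = 0.06297, so n_i ≈ 3.99.

n_i = 4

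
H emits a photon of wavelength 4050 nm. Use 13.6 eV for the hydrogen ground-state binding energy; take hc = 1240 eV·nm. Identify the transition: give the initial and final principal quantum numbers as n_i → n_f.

The photon energy is ΔE = hc/λ = 1240 / 4050 = 0.3062 eV.
With Z = 1, ΔE = 13.60 × (1/n_f² − 1/n_i²), so 1/n_f² − 1/n_i² = 0.02251.
Trying n_f = 4 gives 1/n_i² = 0.03999, i.e. n_i ≈ 5; this pair matches.

n_i = 5, n_f = 4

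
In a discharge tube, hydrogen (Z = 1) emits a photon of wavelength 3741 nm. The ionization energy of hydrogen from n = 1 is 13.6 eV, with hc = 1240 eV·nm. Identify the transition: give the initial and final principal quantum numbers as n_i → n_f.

n_i = 8, n_f = 5

The photon energy is ΔE = hc/λ = 1240 / 3741 = 0.3315 eV.
With Z = 1, ΔE = 13.60 × (1/n_f² − 1/n_i²), so 1/n_f² − 1/n_i² = 0.02437.
Trying n_f = 5 gives 1/n_i² = 0.01563, i.e. n_i ≈ 8; this pair matches.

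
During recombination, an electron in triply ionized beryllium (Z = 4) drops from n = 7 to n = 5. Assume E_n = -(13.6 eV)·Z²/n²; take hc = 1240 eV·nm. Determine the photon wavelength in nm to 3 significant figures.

For Z = 4 the level energies scale as Z², so the effective Rydberg energy is 13.6 × 16 = 217.6 eV.
ΔE = 217.6 × (1/5² − 1/7²) = 217.6 × 0.01959 = 4.263 eV.
λ = hc/ΔE = 1240 / 4.263 = 291 nm.

291 nm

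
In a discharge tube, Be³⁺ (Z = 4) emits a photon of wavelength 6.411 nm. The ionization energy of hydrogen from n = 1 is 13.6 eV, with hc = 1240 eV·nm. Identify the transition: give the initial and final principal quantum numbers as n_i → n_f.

The photon energy is ΔE = hc/λ = 1240 / 6.411 = 193.4 eV.
With Z = 4, ΔE = 217.6 × (1/n_f² − 1/n_i²), so 1/n_f² − 1/n_i² = 0.8889.
Trying n_f = 1 gives 1/n_i² = 0.1111, i.e. n_i ≈ 3; this pair matches.

n_i = 3, n_f = 1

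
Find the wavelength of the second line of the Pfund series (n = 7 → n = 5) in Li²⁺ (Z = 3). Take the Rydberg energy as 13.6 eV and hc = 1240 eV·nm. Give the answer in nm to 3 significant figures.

517 nm

The Pfund series terminates on n_f = 5; the second line has n_i = 5+2 = 7.
ΔE = 122.4 × (1/5² − 1/7²) = 2.398 eV.
λ = 1240 / 2.398 = 517 nm.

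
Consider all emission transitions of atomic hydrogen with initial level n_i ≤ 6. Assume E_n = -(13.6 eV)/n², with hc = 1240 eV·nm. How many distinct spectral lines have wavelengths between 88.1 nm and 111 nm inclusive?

Enumerate all n_i → n_f pairs with 1 ≤ n_f < n_i ≤ 6 and compute λ = 1240 / [13.6·1·(1/n_f² − 1/n_i²)].
Lines falling in [88.1, 111] nm: 6→1 (93.78 nm), 5→1 (94.98 nm), 4→1 (97.25 nm), 3→1 (102.6 nm).

4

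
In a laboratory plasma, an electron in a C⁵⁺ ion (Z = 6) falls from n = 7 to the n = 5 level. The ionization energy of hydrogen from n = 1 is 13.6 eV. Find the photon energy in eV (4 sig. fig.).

9.592 eV

The Bohr energies scale as Z², so for Z = 6: E_n = −489.6/n² eV.
E_7 = −489.6/49 = −9.992 eV and E_5 = −489.6/25 = −19.58 eV.
The photon energy is |E_7 − E_5| = 9.592 eV.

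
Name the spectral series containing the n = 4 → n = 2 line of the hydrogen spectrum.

The series is set by the lower level: n_f = 2 is the Balmer series.

Balmer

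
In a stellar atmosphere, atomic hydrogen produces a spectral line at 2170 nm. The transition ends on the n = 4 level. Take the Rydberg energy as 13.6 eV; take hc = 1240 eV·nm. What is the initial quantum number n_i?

The photon energy is ΔE = hc/λ = 1240 / 2170 = 0.5714 eV.
With Z = 1, ΔE = 13.60 × (1/n_f² − 1/n_i²), so 1/n_f² − 1/n_i² = 0.04202.
With n_f = 4: 1/n_i² = 1/16 − 0.04202 = 0.02048, so n_i ≈ 6.99.

n_i = 7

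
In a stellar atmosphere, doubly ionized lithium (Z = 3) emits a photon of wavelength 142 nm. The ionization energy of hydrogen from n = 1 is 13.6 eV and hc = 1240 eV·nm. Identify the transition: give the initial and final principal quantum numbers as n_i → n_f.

The photon energy is ΔE = hc/λ = 1240 / 142 = 8.732 eV.
With Z = 3, ΔE = 122.4 × (1/n_f² − 1/n_i²), so 1/n_f² − 1/n_i² = 0.07134.
Trying n_f = 3 gives 1/n_i² = 0.03977, i.e. n_i ≈ 5; this pair matches.

n_i = 5, n_f = 3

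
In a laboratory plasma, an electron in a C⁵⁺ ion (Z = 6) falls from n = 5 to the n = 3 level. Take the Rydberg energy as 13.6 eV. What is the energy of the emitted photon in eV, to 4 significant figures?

The Bohr energies scale as Z², so for Z = 6: E_n = −489.6/n² eV.
E_5 = −489.6/25 = −19.58 eV and E_3 = −489.6/9 = −54.40 eV.
The photon energy is |E_5 − E_3| = 34.82 eV.

34.82 eV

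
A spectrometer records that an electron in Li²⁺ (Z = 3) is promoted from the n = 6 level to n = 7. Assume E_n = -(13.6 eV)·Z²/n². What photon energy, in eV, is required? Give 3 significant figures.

The Bohr energies scale as Z², so for Z = 3: E_n = −122.4/n² eV.
E_7 = −122.4/49 = −2.498 eV and E_6 = −122.4/36 = −3.400 eV.
The photon energy is |E_7 − E_6| = 0.902 eV.

0.902 eV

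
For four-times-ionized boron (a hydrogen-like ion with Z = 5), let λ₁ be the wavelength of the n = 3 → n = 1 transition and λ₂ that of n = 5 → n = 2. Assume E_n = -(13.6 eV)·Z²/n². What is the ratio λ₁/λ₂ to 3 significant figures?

0.236

λ ∝ 1/ΔE ∝ 1/(1/n_f² − 1/n_i²), and the Z² and hc factors cancel in the ratio.
λ₁/λ₂ = (1/2² − 1/5²)/(1/1² − 1/3²) = 0.2100/0.8889 = 0.236.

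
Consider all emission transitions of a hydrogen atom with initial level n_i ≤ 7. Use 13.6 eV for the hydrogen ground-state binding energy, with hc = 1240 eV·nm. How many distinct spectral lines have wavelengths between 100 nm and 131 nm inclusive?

2

Enumerate all n_i → n_f pairs with 1 ≤ n_f < n_i ≤ 7 and compute λ = 1240 / [13.6·1·(1/n_f² − 1/n_i²)].
Lines falling in [100, 131] nm: 3→1 (102.6 nm), 2→1 (121.6 nm).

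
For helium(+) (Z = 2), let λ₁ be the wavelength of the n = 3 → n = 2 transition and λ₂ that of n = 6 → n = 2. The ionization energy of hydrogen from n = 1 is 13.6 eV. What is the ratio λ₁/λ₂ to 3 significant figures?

λ ∝ 1/ΔE ∝ 1/(1/n_f² − 1/n_i²), and the Z² and hc factors cancel in the ratio.
λ₁/λ₂ = (1/2² − 1/6²)/(1/2² − 1/3²) = 0.2222/0.1389 = 1.60.

1.60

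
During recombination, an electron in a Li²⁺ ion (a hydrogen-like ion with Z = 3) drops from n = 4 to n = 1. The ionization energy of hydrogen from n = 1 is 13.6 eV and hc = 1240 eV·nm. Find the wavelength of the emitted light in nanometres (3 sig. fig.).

For Z = 3 the level energies scale as Z², so the effective Rydberg energy is 13.6 × 9 = 122.4 eV.
ΔE = 122.4 × (1/1² − 1/4²) = 122.4 × 0.9375 = 114.8 eV.
λ = hc/ΔE = 1240 / 114.8 = 10.8 nm.

10.8 nm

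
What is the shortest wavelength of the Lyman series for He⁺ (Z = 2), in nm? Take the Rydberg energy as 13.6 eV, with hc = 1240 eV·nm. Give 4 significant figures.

The Lyman series has lower level n_f = 1; the series limit corresponds to n_i → ∞.
ΔE_max = 13.6 × 4 / 1² = 54.40 eV.
λ_min = 1240 / 54.40 = 22.79 nm.

22.79 nm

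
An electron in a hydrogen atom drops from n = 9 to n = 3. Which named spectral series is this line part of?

The series is set by the lower level: n_f = 3 is the Paschen series.

Paschen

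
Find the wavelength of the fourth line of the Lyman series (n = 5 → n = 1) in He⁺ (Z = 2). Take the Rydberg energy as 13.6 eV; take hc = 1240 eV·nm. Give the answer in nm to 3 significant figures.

The Lyman series terminates on n_f = 1; the fourth line has n_i = 1+4 = 5.
ΔE = 54.40 × (1/1² − 1/5²) = 52.22 eV.
λ = 1240 / 52.22 = 23.7 nm.

23.7 nm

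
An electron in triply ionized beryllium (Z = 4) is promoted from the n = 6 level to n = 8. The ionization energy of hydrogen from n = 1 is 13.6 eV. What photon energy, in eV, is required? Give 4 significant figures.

The Bohr energies scale as Z², so for Z = 4: E_n = −217.6/n² eV.
E_8 = −217.6/64 = −3.400 eV and E_6 = −217.6/36 = −6.044 eV.
The photon energy is |E_8 − E_6| = 2.644 eV.

2.644 eV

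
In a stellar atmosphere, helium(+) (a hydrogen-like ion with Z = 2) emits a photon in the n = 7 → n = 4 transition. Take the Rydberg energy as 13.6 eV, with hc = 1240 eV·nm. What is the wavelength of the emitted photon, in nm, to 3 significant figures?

For Z = 2 the level energies scale as Z², so the effective Rydberg energy is 13.6 × 4 = 54.40 eV.
ΔE = 54.40 × (1/4² − 1/7²) = 54.40 × 0.04209 = 2.290 eV.
λ = hc/ΔE = 1240 / 2.290 = 542 nm.

542 nm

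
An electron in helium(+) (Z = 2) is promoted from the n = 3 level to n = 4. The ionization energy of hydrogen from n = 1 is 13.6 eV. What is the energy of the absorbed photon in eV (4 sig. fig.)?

2.644 eV

The Bohr energies scale as Z², so for Z = 2: E_n = −54.40/n² eV.
E_4 = −54.40/16 = −3.400 eV and E_3 = −54.40/9 = −6.044 eV.
The photon energy is |E_4 − E_3| = 2.644 eV.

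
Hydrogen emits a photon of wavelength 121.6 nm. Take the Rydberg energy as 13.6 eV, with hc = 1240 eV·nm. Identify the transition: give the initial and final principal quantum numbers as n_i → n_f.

n_i = 2, n_f = 1

The photon energy is ΔE = hc/λ = 1240 / 121.6 = 10.20 eV.
With Z = 1, ΔE = 13.60 × (1/n_f² − 1/n_i²), so 1/n_f² − 1/n_i² = 0.7498.
Trying n_f = 1 gives 1/n_i² = 0.2502, i.e. n_i ≈ 2; this pair matches.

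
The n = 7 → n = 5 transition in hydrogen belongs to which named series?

Pfund

The series is set by the lower level: n_f = 5 is the Pfund series.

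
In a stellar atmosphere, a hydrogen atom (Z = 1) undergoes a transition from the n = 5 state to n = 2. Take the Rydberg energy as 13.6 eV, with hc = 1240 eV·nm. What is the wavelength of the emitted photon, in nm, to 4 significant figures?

434.2 nm

ΔE = 13.60 × (1/2² − 1/5²) = 13.60 × 0.2100 = 2.856 eV.
λ = hc/ΔE = 1240 / 2.856 = 434.2 nm.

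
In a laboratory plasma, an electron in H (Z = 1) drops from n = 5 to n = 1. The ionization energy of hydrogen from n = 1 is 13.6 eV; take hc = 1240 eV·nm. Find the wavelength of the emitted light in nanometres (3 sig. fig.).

ΔE = 13.60 × (1/1² − 1/5²) = 13.60 × 0.9600 = 13.06 eV.
λ = hc/ΔE = 1240 / 13.06 = 95.0 nm.
This line belongs to the Lyman series.

95.0 nm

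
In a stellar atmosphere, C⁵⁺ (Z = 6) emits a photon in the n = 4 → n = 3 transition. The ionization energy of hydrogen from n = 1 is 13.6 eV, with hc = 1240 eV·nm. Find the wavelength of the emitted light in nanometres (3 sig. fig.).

52.1 nm

For Z = 6 the level energies scale as Z², so the effective Rydberg energy is 13.6 × 36 = 489.6 eV.
ΔE = 489.6 × (1/3² − 1/4²) = 489.6 × 0.04861 = 23.80 eV.
λ = hc/ΔE = 1240 / 23.80 = 52.1 nm.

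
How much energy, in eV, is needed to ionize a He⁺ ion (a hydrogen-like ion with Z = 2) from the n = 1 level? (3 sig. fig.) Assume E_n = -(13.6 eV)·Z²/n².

54.4 eV

E_n = −13.6 Z²/n² = −54.40/n² eV for Z = 2.
E_1 = −54.40/1 = −54.4 eV, so ionization (to E = 0) requires 54.4 eV.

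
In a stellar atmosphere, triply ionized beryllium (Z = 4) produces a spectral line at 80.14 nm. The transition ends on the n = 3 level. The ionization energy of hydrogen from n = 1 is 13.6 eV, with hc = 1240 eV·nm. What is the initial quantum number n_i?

n_i = 5

The photon energy is ΔE = hc/λ = 1240 / 80.14 = 15.47 eV.
With Z = 4, ΔE = 217.6 × (1/n_f² − 1/n_i²), so 1/n_f² − 1/n_i² = 0.07111.
With n_f = 3: 1/n_i² = 1/9 − 0.07111 = 0.04000, so n_i ≈ 5.00.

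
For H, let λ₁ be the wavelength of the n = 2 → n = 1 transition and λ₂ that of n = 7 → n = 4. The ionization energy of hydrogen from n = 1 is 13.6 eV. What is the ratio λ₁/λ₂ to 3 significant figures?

λ ∝ 1/ΔE ∝ 1/(1/n_f² − 1/n_i²), and the Z² and hc factors cancel in the ratio.
λ₁/λ₂ = (1/4² − 1/7²)/(1/1² − 1/2²) = 0.04209/0.7500 = 0.0561.

0.0561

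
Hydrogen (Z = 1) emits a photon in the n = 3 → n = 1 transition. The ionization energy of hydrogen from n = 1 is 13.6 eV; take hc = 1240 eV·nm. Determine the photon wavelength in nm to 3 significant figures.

ΔE = 13.60 × (1/1² − 1/3²) = 13.60 × 0.8889 = 12.09 eV.
λ = hc/ΔE = 1240 / 12.09 = 103 nm.
This line belongs to the Lyman series.

103 nm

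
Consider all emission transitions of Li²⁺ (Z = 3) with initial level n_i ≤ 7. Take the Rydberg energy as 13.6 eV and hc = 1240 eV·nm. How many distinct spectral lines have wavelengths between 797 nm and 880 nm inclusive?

1

Enumerate all n_i → n_f pairs with 1 ≤ n_f < n_i ≤ 7 and compute λ = 1240 / [13.6·9·(1/n_f² − 1/n_i²)].
Lines falling in [797, 880] nm: 6→5 (828.9 nm).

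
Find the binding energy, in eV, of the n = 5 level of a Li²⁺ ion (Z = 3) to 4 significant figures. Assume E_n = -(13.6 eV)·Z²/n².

E_n = −13.6 Z²/n² = −122.4/n² eV for Z = 3.
E_5 = −122.4/25 = −4.896 eV, so ionization (to E = 0) requires 4.896 eV.

4.896 eV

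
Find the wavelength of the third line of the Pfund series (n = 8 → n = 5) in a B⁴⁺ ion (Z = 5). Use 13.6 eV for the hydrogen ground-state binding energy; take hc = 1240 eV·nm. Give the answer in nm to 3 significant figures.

150 nm

The Pfund series terminates on n_f = 5; the third line has n_i = 5+3 = 8.
ΔE = 340.0 × (1/5² − 1/8²) = 8.288 eV.
λ = 1240 / 8.288 = 150 nm.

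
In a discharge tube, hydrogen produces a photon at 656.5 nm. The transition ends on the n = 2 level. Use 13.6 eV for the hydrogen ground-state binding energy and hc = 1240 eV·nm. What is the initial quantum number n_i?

The photon energy is ΔE = hc/λ = 1240 / 656.5 = 1.889 eV.
With Z = 1, ΔE = 13.60 × (1/n_f² − 1/n_i²), so 1/n_f² − 1/n_i² = 0.1389.
With n_f = 2: 1/n_i² = 1/4 − 0.1389 = 0.1111, so n_i ≈ 3.00.

n_i = 3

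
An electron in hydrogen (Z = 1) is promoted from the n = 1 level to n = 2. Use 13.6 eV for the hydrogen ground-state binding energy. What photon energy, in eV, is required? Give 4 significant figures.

E_2 = −13.60/4 = −3.400 eV and E_1 = −13.60/1 = −13.60 eV.
The photon energy is |E_2 − E_1| = 10.20 eV.

10.20 eV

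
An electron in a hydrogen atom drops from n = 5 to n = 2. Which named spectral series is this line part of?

Balmer

The series is set by the lower level: n_f = 2 is the Balmer series.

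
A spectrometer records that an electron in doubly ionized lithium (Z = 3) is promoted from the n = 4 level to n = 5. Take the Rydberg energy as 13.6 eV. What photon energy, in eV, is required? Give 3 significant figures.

2.75 eV

The Bohr energies scale as Z², so for Z = 3: E_n = −122.4/n² eV.
E_5 = −122.4/25 = −4.896 eV and E_4 = −122.4/16 = −7.650 eV.
The photon energy is |E_5 − E_4| = 2.75 eV.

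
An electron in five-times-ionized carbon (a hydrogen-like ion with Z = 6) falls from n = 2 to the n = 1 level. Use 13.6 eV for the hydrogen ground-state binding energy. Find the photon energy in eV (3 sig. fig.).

367 eV

The Bohr energies scale as Z², so for Z = 6: E_n = −489.6/n² eV.
E_2 = −489.6/4 = −122.4 eV and E_1 = −489.6/1 = −489.6 eV.
The photon energy is |E_2 − E_1| = 367 eV.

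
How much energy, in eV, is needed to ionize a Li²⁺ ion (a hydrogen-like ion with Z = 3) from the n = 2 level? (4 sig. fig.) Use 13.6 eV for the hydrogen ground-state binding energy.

E_n = −13.6 Z²/n² = −122.4/n² eV for Z = 3.
E_2 = −122.4/4 = −30.60 eV, so ionization (to E = 0) requires 30.60 eV.

30.60 eV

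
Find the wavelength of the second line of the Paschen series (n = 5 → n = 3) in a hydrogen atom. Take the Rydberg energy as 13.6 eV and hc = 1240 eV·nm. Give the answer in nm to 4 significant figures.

The Paschen series terminates on n_f = 3; the second line has n_i = 3+2 = 5.
ΔE = 13.60 × (1/3² − 1/5²) = 0.9671 eV.
λ = 1240 / 0.9671 = 1282 nm.

1282 nm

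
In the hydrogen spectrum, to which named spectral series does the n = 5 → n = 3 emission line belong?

The series is set by the lower level: n_f = 3 is the Paschen series.

Paschen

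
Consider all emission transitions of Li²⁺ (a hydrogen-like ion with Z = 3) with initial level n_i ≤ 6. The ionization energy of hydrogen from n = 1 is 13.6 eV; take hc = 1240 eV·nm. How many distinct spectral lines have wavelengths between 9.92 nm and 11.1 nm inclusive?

3

Enumerate all n_i → n_f pairs with 1 ≤ n_f < n_i ≤ 6 and compute λ = 1240 / [13.6·9·(1/n_f² − 1/n_i²)].
Lines falling in [9.92, 11.1] nm: 6→1 (10.42 nm), 5→1 (10.55 nm), 4→1 (10.81 nm).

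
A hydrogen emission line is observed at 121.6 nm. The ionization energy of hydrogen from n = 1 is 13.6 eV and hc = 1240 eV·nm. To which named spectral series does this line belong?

ΔE = 1240/121.6 = 10.20 eV.
This matches 13.6 × (1/1² − 1/2²), so n_f = 1: the Lyman series.

Lyman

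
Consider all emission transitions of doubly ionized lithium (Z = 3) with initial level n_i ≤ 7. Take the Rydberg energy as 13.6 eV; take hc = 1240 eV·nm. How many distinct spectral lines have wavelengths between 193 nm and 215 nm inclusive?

1

Enumerate all n_i → n_f pairs with 1 ≤ n_f < n_i ≤ 7 and compute λ = 1240 / [13.6·9·(1/n_f² − 1/n_i²)].
Lines falling in [193, 215] nm: 4→3 (208.4 nm).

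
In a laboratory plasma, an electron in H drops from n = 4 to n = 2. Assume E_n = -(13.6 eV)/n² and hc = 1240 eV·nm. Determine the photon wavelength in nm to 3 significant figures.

486 nm

ΔE = 13.60 × (1/2² − 1/4²) = 13.60 × 0.1875 = 2.550 eV.
λ = hc/ΔE = 1240 / 2.550 = 486 nm.
This line belongs to the Balmer series.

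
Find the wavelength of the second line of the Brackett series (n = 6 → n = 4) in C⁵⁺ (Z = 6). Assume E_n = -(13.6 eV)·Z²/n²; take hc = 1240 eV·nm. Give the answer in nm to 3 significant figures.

72.9 nm

The Brackett series terminates on n_f = 4; the second line has n_i = 4+2 = 6.
ΔE = 489.6 × (1/4² − 1/6²) = 17.00 eV.
λ = 1240 / 17.00 = 72.9 nm.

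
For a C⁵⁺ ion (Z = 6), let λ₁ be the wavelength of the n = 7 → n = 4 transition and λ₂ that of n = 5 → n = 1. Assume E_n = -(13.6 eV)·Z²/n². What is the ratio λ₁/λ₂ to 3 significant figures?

λ ∝ 1/ΔE ∝ 1/(1/n_f² − 1/n_i²), and the Z² and hc factors cancel in the ratio.
λ₁/λ₂ = (1/1² − 1/5²)/(1/4² − 1/7²) = 0.9600/0.04209 = 22.8.

22.8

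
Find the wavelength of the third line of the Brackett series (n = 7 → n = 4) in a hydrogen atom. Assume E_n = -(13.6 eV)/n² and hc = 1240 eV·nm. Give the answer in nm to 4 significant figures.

2166 nm

The Brackett series terminates on n_f = 4; the third line has n_i = 4+3 = 7.
ΔE = 13.60 × (1/4² − 1/7²) = 0.5724 eV.
λ = 1240 / 0.5724 = 2166 nm.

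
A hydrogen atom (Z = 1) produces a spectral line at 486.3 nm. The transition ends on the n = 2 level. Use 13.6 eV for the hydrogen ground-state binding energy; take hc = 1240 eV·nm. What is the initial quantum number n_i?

The photon energy is ΔE = hc/λ = 1240 / 486.3 = 2.550 eV.
With Z = 1, ΔE = 13.60 × (1/n_f² − 1/n_i²), so 1/n_f² − 1/n_i² = 0.1875.
With n_f = 2: 1/n_i² = 1/4 − 0.1875 = 0.06251, so n_i ≈ 4.00.

n_i = 4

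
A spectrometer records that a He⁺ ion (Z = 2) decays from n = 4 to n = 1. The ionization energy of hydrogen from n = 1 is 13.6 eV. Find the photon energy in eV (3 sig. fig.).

The Bohr energies scale as Z², so for Z = 2: E_n = −54.40/n² eV.
E_4 = −54.40/16 = −3.400 eV and E_1 = −54.40/1 = −54.40 eV.
The photon energy is |E_4 − E_1| = 51.0 eV.

51.0 eV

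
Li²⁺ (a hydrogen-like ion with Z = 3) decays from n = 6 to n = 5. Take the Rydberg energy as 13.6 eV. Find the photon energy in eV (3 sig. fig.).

The Bohr energies scale as Z², so for Z = 3: E_n = −122.4/n² eV.
E_6 = −122.4/36 = −3.400 eV and E_5 = −122.4/25 = −4.896 eV.
The photon energy is |E_6 − E_5| = 1.50 eV.

1.50 eV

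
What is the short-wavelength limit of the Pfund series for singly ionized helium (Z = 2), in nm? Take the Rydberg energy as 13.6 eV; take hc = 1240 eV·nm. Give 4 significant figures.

The Pfund series has lower level n_f = 5; the series limit corresponds to n_i → ∞.
ΔE_max = 13.6 × 4 / 5² = 2.176 eV.
λ_min = 1240 / 2.176 = 569.9 nm.

569.9 nm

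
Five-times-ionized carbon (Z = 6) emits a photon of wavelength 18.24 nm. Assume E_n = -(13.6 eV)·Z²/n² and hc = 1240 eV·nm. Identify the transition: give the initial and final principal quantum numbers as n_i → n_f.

n_i = 3, n_f = 2

The photon energy is ΔE = hc/λ = 1240 / 18.24 = 67.98 eV.
With Z = 6, ΔE = 489.6 × (1/n_f² − 1/n_i²), so 1/n_f² − 1/n_i² = 0.1389.
Trying n_f = 2 gives 1/n_i² = 0.1111, i.e. n_i ≈ 3; this pair matches.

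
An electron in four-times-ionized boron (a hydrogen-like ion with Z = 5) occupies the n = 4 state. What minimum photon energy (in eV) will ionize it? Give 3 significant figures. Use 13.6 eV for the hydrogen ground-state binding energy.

E_n = −13.6 Z²/n² = −340.0/n² eV for Z = 5.
E_4 = −340.0/16 = −21.3 eV, so ionization (to E = 0) requires 21.3 eV.

21.3 eV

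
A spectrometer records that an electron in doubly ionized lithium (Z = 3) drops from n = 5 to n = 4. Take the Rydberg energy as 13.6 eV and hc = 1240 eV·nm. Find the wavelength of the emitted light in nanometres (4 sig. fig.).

450.3 nm

For Z = 3 the level energies scale as Z², so the effective Rydberg energy is 13.6 × 9 = 122.4 eV.
ΔE = 122.4 × (1/4² − 1/5²) = 122.4 × 0.02250 = 2.754 eV.
λ = hc/ΔE = 1240 / 2.754 = 450.3 nm.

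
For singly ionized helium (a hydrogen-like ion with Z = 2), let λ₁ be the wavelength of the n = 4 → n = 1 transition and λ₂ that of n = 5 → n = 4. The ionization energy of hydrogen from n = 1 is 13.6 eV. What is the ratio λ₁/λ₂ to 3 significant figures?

0.0240

λ ∝ 1/ΔE ∝ 1/(1/n_f² − 1/n_i²), and the Z² and hc factors cancel in the ratio.
λ₁/λ₂ = (1/4² − 1/5²)/(1/1² − 1/4²) = 0.02250/0.9375 = 0.0240.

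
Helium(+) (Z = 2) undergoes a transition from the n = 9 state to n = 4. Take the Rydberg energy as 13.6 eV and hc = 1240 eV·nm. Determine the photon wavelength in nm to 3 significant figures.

454 nm

For Z = 2 the level energies scale as Z², so the effective Rydberg energy is 13.6 × 4 = 54.40 eV.
ΔE = 54.40 × (1/4² − 1/9²) = 54.40 × 0.05015 = 2.728 eV.
λ = hc/ΔE = 1240 / 2.728 = 454 nm.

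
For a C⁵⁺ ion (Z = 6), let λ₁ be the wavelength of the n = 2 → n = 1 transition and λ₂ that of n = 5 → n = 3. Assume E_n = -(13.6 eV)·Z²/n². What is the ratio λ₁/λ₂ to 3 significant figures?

λ ∝ 1/ΔE ∝ 1/(1/n_f² − 1/n_i²), and the Z² and hc factors cancel in the ratio.
λ₁/λ₂ = (1/3² − 1/5²)/(1/1² − 1/2²) = 0.07111/0.7500 = 0.0948.

0.0948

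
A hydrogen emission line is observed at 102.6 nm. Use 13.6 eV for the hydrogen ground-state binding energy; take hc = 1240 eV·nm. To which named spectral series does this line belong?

Lyman

ΔE = 1240/102.6 = 12.09 eV.
This matches 13.6 × (1/1² − 1/3²), so n_f = 1: the Lyman series.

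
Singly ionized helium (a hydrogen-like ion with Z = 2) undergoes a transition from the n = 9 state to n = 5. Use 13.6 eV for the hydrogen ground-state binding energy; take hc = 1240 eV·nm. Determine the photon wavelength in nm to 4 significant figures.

824.3 nm

For Z = 2 the level energies scale as Z², so the effective Rydberg energy is 13.6 × 4 = 54.40 eV.
ΔE = 54.40 × (1/5² − 1/9²) = 54.40 × 0.02765 = 1.504 eV.
λ = hc/ΔE = 1240 / 1.504 = 824.3 nm.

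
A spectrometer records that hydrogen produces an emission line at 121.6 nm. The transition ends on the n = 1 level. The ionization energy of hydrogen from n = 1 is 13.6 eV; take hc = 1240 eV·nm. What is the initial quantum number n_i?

n_i = 2

The photon energy is ΔE = hc/λ = 1240 / 121.6 = 10.20 eV.
With Z = 1, ΔE = 13.60 × (1/n_f² − 1/n_i²), so 1/n_f² − 1/n_i² = 0.7498.
With n_f = 1: 1/n_i² = 1/1 − 0.7498 = 0.2502, so n_i ≈ 2.00.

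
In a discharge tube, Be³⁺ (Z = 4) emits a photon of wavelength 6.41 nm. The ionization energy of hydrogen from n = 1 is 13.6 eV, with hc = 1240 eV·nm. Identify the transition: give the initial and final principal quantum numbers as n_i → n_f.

n_i = 3, n_f = 1

The photon energy is ΔE = hc/λ = 1240 / 6.41 = 193.4 eV.
With Z = 4, ΔE = 217.6 × (1/n_f² − 1/n_i²), so 1/n_f² − 1/n_i² = 0.8890.
Trying n_f = 1 gives 1/n_i² = 0.1110, i.e. n_i ≈ 3; this pair matches.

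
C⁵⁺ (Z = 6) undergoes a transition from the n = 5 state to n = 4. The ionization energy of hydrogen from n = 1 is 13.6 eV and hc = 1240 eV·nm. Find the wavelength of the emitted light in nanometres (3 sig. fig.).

113 nm

For Z = 6 the level energies scale as Z², so the effective Rydberg energy is 13.6 × 36 = 489.6 eV.
ΔE = 489.6 × (1/4² − 1/5²) = 489.6 × 0.02250 = 11.02 eV.
λ = hc/ΔE = 1240 / 11.02 = 113 nm.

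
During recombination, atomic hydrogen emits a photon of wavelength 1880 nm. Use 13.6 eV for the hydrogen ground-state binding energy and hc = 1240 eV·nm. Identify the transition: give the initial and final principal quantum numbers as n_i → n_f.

The photon energy is ΔE = hc/λ = 1240 / 1880 = 0.6596 eV.
With Z = 1, ΔE = 13.60 × (1/n_f² − 1/n_i²), so 1/n_f² − 1/n_i² = 0.04850.
Trying n_f = 3 gives 1/n_i² = 0.06261, i.e. n_i ≈ 4; this pair matches.

n_i = 4, n_f = 3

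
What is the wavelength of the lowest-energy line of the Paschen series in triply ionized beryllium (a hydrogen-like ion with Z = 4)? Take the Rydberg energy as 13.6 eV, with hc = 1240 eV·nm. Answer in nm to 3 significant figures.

117 nm

The Paschen series terminates on n_f = 3; the first line has n_i = 3+1 = 4.
ΔE = 217.6 × (1/3² − 1/4²) = 10.58 eV.
λ = 1240 / 10.58 = 117 nm.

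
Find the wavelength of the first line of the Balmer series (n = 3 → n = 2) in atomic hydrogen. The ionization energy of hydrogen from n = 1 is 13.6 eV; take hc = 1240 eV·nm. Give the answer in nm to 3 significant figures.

656 nm

The Balmer series terminates on n_f = 2; the first line has n_i = 2+1 = 3.
ΔE = 13.60 × (1/2² − 1/3²) = 1.889 eV.
λ = 1240 / 1.889 = 656 nm.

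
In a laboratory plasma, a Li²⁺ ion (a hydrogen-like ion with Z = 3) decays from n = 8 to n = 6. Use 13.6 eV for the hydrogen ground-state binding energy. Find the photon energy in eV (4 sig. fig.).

1.488 eV

The Bohr energies scale as Z², so for Z = 3: E_n = −122.4/n² eV.
E_8 = −122.4/64 = −1.913 eV and E_6 = −122.4/36 = −3.400 eV.
The photon energy is |E_8 − E_6| = 1.488 eV.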